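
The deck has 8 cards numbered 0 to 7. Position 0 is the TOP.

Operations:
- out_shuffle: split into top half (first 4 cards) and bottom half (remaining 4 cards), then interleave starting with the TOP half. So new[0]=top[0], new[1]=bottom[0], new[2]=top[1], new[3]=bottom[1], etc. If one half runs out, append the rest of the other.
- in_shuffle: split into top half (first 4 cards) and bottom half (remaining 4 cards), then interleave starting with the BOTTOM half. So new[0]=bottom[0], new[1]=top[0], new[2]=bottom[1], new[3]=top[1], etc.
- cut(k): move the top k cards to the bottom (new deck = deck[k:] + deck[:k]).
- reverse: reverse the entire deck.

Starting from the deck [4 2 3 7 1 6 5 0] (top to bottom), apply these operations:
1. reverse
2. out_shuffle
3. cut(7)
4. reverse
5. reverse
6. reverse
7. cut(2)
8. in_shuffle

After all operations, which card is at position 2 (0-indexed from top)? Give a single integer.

Answer: 4

Derivation:
After op 1 (reverse): [0 5 6 1 7 3 2 4]
After op 2 (out_shuffle): [0 7 5 3 6 2 1 4]
After op 3 (cut(7)): [4 0 7 5 3 6 2 1]
After op 4 (reverse): [1 2 6 3 5 7 0 4]
After op 5 (reverse): [4 0 7 5 3 6 2 1]
After op 6 (reverse): [1 2 6 3 5 7 0 4]
After op 7 (cut(2)): [6 3 5 7 0 4 1 2]
After op 8 (in_shuffle): [0 6 4 3 1 5 2 7]
Position 2: card 4.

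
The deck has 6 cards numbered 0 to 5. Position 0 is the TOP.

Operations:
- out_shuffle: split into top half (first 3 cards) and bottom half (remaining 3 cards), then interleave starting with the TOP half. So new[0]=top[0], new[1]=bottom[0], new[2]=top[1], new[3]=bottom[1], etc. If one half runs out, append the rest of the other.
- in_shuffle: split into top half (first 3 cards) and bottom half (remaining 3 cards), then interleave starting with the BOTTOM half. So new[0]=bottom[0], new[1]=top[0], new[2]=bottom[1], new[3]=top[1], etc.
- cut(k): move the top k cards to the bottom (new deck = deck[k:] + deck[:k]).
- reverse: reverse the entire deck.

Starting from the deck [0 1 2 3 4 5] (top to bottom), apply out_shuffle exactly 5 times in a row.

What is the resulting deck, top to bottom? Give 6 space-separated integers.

After op 1 (out_shuffle): [0 3 1 4 2 5]
After op 2 (out_shuffle): [0 4 3 2 1 5]
After op 3 (out_shuffle): [0 2 4 1 3 5]
After op 4 (out_shuffle): [0 1 2 3 4 5]
After op 5 (out_shuffle): [0 3 1 4 2 5]

Answer: 0 3 1 4 2 5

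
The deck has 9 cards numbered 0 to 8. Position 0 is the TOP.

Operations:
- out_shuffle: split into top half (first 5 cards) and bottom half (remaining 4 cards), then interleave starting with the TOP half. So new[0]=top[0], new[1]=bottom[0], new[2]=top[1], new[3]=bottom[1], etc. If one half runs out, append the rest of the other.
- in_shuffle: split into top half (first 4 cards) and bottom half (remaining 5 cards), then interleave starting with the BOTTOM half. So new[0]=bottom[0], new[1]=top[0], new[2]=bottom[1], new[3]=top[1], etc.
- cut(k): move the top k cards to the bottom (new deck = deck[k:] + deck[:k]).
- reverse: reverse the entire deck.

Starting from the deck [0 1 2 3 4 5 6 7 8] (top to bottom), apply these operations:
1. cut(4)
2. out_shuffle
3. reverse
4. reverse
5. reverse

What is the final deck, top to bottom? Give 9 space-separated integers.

After op 1 (cut(4)): [4 5 6 7 8 0 1 2 3]
After op 2 (out_shuffle): [4 0 5 1 6 2 7 3 8]
After op 3 (reverse): [8 3 7 2 6 1 5 0 4]
After op 4 (reverse): [4 0 5 1 6 2 7 3 8]
After op 5 (reverse): [8 3 7 2 6 1 5 0 4]

Answer: 8 3 7 2 6 1 5 0 4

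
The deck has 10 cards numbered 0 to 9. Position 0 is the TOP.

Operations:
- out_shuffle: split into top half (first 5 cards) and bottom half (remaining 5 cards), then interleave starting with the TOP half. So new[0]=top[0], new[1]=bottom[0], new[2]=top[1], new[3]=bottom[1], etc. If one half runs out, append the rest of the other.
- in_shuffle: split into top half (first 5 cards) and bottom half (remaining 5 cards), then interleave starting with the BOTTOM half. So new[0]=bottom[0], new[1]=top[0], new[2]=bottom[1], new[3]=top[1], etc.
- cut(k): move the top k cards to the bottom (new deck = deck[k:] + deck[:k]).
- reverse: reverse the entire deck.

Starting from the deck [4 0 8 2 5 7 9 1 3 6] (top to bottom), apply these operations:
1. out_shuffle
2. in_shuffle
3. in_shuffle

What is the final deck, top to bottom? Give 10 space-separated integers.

Answer: 0 1 5 4 9 2 6 7 8 3

Derivation:
After op 1 (out_shuffle): [4 7 0 9 8 1 2 3 5 6]
After op 2 (in_shuffle): [1 4 2 7 3 0 5 9 6 8]
After op 3 (in_shuffle): [0 1 5 4 9 2 6 7 8 3]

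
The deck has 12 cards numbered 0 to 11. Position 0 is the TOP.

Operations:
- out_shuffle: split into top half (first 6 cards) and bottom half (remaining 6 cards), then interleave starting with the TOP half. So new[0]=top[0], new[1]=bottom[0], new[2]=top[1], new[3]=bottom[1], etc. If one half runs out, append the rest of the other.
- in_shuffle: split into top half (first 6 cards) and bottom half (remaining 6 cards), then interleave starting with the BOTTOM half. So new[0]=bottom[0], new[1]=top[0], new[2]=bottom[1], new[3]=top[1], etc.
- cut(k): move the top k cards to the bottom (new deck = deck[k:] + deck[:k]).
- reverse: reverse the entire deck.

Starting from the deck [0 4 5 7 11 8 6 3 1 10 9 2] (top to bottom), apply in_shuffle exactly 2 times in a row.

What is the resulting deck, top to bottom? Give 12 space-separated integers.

Answer: 10 6 7 0 9 3 11 4 2 1 8 5

Derivation:
After op 1 (in_shuffle): [6 0 3 4 1 5 10 7 9 11 2 8]
After op 2 (in_shuffle): [10 6 7 0 9 3 11 4 2 1 8 5]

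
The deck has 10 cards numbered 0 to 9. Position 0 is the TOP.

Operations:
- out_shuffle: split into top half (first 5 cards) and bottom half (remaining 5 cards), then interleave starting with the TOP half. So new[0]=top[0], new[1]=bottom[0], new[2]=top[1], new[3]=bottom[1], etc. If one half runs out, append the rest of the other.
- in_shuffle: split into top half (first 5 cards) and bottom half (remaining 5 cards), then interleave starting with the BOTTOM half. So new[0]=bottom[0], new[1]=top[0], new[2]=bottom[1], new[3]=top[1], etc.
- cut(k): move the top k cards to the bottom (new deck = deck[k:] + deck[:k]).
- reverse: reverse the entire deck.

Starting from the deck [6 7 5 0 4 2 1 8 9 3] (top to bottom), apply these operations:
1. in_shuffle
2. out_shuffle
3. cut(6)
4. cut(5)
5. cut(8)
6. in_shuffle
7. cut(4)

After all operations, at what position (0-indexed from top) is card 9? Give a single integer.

After op 1 (in_shuffle): [2 6 1 7 8 5 9 0 3 4]
After op 2 (out_shuffle): [2 5 6 9 1 0 7 3 8 4]
After op 3 (cut(6)): [7 3 8 4 2 5 6 9 1 0]
After op 4 (cut(5)): [5 6 9 1 0 7 3 8 4 2]
After op 5 (cut(8)): [4 2 5 6 9 1 0 7 3 8]
After op 6 (in_shuffle): [1 4 0 2 7 5 3 6 8 9]
After op 7 (cut(4)): [7 5 3 6 8 9 1 4 0 2]
Card 9 is at position 5.

Answer: 5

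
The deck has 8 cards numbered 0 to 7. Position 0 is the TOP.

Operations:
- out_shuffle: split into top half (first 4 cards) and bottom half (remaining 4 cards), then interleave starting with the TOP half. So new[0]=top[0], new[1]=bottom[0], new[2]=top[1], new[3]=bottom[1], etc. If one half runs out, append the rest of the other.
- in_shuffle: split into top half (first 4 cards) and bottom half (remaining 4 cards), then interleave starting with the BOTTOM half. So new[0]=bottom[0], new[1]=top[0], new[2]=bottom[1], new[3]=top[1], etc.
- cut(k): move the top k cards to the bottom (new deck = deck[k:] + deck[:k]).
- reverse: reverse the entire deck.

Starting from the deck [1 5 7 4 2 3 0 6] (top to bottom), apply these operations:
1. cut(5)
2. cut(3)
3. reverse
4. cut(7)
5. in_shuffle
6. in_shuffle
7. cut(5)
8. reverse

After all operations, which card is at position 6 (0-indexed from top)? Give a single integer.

After op 1 (cut(5)): [3 0 6 1 5 7 4 2]
After op 2 (cut(3)): [1 5 7 4 2 3 0 6]
After op 3 (reverse): [6 0 3 2 4 7 5 1]
After op 4 (cut(7)): [1 6 0 3 2 4 7 5]
After op 5 (in_shuffle): [2 1 4 6 7 0 5 3]
After op 6 (in_shuffle): [7 2 0 1 5 4 3 6]
After op 7 (cut(5)): [4 3 6 7 2 0 1 5]
After op 8 (reverse): [5 1 0 2 7 6 3 4]
Position 6: card 3.

Answer: 3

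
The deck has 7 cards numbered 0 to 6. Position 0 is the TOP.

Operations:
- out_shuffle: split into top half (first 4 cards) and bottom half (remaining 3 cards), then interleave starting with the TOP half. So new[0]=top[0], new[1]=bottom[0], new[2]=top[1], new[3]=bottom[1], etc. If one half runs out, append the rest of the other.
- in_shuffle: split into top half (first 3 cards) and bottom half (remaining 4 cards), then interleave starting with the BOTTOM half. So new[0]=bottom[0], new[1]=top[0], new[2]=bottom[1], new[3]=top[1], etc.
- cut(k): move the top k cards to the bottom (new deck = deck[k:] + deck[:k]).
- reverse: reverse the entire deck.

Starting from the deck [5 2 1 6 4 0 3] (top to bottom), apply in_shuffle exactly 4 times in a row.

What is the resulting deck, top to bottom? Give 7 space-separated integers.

After op 1 (in_shuffle): [6 5 4 2 0 1 3]
After op 2 (in_shuffle): [2 6 0 5 1 4 3]
After op 3 (in_shuffle): [5 2 1 6 4 0 3]
After op 4 (in_shuffle): [6 5 4 2 0 1 3]

Answer: 6 5 4 2 0 1 3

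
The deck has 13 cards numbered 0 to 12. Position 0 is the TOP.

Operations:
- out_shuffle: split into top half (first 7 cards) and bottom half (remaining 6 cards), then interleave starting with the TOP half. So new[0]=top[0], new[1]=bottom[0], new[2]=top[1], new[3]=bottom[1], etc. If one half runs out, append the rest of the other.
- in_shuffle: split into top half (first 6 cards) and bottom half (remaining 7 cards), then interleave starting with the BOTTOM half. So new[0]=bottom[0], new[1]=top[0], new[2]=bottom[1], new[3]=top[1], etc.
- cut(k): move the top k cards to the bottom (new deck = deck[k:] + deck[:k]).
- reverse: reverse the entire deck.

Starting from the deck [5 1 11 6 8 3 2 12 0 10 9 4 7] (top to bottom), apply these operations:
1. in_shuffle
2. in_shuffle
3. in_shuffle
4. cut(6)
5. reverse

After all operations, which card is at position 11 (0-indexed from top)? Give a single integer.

Answer: 5

Derivation:
After op 1 (in_shuffle): [2 5 12 1 0 11 10 6 9 8 4 3 7]
After op 2 (in_shuffle): [10 2 6 5 9 12 8 1 4 0 3 11 7]
After op 3 (in_shuffle): [8 10 1 2 4 6 0 5 3 9 11 12 7]
After op 4 (cut(6)): [0 5 3 9 11 12 7 8 10 1 2 4 6]
After op 5 (reverse): [6 4 2 1 10 8 7 12 11 9 3 5 0]
Position 11: card 5.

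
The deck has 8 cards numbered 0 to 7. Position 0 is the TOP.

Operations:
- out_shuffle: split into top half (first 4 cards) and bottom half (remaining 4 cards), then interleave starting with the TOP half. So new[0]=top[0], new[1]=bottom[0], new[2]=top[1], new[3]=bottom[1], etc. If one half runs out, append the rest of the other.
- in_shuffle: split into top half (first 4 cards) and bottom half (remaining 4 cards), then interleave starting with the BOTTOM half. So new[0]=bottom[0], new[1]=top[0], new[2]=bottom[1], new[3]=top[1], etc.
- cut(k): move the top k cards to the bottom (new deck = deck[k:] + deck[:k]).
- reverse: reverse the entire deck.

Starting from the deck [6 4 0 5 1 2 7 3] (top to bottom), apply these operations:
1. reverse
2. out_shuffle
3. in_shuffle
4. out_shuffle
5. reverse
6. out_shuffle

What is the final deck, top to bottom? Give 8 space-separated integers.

Answer: 0 7 5 3 6 1 4 2

Derivation:
After op 1 (reverse): [3 7 2 1 5 0 4 6]
After op 2 (out_shuffle): [3 5 7 0 2 4 1 6]
After op 3 (in_shuffle): [2 3 4 5 1 7 6 0]
After op 4 (out_shuffle): [2 1 3 7 4 6 5 0]
After op 5 (reverse): [0 5 6 4 7 3 1 2]
After op 6 (out_shuffle): [0 7 5 3 6 1 4 2]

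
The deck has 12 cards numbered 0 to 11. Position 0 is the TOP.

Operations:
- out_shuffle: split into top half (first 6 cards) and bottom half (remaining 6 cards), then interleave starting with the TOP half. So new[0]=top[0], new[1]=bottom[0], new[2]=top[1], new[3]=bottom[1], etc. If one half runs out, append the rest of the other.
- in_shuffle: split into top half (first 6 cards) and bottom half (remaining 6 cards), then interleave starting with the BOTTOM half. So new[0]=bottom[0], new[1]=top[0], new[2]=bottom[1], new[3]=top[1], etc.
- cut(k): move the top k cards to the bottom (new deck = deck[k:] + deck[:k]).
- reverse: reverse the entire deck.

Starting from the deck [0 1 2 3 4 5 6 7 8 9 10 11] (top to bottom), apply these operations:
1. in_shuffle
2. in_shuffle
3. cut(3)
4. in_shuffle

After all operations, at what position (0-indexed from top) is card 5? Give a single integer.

After op 1 (in_shuffle): [6 0 7 1 8 2 9 3 10 4 11 5]
After op 2 (in_shuffle): [9 6 3 0 10 7 4 1 11 8 5 2]
After op 3 (cut(3)): [0 10 7 4 1 11 8 5 2 9 6 3]
After op 4 (in_shuffle): [8 0 5 10 2 7 9 4 6 1 3 11]
Card 5 is at position 2.

Answer: 2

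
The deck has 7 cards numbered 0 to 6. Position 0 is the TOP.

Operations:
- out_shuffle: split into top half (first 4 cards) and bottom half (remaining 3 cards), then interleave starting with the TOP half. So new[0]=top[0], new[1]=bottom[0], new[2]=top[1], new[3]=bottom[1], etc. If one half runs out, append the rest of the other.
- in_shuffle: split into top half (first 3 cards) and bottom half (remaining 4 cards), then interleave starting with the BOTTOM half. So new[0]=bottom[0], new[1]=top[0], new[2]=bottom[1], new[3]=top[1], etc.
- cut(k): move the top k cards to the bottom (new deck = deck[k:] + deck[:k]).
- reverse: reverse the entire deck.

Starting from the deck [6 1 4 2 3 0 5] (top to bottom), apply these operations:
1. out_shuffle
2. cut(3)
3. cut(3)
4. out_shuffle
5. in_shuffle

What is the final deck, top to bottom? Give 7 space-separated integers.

Answer: 4 2 3 0 5 6 1

Derivation:
After op 1 (out_shuffle): [6 3 1 0 4 5 2]
After op 2 (cut(3)): [0 4 5 2 6 3 1]
After op 3 (cut(3)): [2 6 3 1 0 4 5]
After op 4 (out_shuffle): [2 0 6 4 3 5 1]
After op 5 (in_shuffle): [4 2 3 0 5 6 1]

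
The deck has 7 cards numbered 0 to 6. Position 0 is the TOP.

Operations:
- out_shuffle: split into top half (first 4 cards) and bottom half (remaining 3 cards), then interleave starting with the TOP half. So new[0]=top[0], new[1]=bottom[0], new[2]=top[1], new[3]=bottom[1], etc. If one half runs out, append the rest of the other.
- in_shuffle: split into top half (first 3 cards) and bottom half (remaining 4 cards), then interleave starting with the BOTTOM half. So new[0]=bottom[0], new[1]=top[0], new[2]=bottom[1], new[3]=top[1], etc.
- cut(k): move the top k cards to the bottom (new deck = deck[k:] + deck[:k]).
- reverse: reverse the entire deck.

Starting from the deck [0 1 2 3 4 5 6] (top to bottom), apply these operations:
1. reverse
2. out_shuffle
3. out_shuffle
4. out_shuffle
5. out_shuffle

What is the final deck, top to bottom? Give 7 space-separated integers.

After op 1 (reverse): [6 5 4 3 2 1 0]
After op 2 (out_shuffle): [6 2 5 1 4 0 3]
After op 3 (out_shuffle): [6 4 2 0 5 3 1]
After op 4 (out_shuffle): [6 5 4 3 2 1 0]
After op 5 (out_shuffle): [6 2 5 1 4 0 3]

Answer: 6 2 5 1 4 0 3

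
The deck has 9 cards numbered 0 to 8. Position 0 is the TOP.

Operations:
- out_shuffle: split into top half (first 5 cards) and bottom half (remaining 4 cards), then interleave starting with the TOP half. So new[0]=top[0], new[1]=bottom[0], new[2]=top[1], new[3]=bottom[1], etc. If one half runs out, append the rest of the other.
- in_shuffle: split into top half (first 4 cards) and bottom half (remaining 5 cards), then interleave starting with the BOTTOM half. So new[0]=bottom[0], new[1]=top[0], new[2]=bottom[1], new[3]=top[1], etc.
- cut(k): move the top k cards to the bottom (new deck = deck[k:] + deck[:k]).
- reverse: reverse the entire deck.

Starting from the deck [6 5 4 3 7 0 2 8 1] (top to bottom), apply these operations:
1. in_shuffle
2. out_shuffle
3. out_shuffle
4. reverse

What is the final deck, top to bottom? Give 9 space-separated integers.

Answer: 0 2 8 1 6 5 4 3 7

Derivation:
After op 1 (in_shuffle): [7 6 0 5 2 4 8 3 1]
After op 2 (out_shuffle): [7 4 6 8 0 3 5 1 2]
After op 3 (out_shuffle): [7 3 4 5 6 1 8 2 0]
After op 4 (reverse): [0 2 8 1 6 5 4 3 7]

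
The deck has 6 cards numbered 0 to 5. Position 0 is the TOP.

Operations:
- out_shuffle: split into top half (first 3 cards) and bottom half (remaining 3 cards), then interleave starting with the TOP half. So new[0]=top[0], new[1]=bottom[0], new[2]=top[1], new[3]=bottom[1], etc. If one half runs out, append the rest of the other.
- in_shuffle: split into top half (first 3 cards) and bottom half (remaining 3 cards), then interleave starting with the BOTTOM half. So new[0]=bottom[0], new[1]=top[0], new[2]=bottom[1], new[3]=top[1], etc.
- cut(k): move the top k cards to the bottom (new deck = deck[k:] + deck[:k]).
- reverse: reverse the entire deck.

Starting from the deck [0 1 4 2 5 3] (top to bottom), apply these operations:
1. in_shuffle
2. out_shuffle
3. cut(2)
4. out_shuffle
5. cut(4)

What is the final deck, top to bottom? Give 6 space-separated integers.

After op 1 (in_shuffle): [2 0 5 1 3 4]
After op 2 (out_shuffle): [2 1 0 3 5 4]
After op 3 (cut(2)): [0 3 5 4 2 1]
After op 4 (out_shuffle): [0 4 3 2 5 1]
After op 5 (cut(4)): [5 1 0 4 3 2]

Answer: 5 1 0 4 3 2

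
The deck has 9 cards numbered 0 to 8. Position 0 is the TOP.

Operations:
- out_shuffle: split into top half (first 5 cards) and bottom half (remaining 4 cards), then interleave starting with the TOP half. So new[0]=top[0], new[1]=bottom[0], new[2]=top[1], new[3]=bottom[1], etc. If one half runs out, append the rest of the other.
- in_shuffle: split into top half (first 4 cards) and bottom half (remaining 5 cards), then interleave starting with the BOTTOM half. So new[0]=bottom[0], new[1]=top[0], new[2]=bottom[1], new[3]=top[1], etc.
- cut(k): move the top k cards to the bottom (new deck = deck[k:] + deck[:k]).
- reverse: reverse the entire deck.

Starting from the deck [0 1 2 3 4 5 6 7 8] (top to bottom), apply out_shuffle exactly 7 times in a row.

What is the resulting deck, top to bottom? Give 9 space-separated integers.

After op 1 (out_shuffle): [0 5 1 6 2 7 3 8 4]
After op 2 (out_shuffle): [0 7 5 3 1 8 6 4 2]
After op 3 (out_shuffle): [0 8 7 6 5 4 3 2 1]
After op 4 (out_shuffle): [0 4 8 3 7 2 6 1 5]
After op 5 (out_shuffle): [0 2 4 6 8 1 3 5 7]
After op 6 (out_shuffle): [0 1 2 3 4 5 6 7 8]
After op 7 (out_shuffle): [0 5 1 6 2 7 3 8 4]

Answer: 0 5 1 6 2 7 3 8 4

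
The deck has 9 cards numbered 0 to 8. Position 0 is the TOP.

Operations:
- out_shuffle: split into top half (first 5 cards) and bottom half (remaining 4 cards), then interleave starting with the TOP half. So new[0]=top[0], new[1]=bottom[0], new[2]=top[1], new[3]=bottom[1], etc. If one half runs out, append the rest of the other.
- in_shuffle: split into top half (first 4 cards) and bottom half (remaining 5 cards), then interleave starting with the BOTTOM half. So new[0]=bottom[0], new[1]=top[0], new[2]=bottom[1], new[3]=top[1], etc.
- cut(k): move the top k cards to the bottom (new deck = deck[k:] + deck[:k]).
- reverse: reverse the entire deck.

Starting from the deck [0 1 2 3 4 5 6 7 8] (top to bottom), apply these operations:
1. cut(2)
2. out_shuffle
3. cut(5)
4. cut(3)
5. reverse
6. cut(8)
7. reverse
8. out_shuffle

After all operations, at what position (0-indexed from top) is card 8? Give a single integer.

Answer: 6

Derivation:
After op 1 (cut(2)): [2 3 4 5 6 7 8 0 1]
After op 2 (out_shuffle): [2 7 3 8 4 0 5 1 6]
After op 3 (cut(5)): [0 5 1 6 2 7 3 8 4]
After op 4 (cut(3)): [6 2 7 3 8 4 0 5 1]
After op 5 (reverse): [1 5 0 4 8 3 7 2 6]
After op 6 (cut(8)): [6 1 5 0 4 8 3 7 2]
After op 7 (reverse): [2 7 3 8 4 0 5 1 6]
After op 8 (out_shuffle): [2 0 7 5 3 1 8 6 4]
Card 8 is at position 6.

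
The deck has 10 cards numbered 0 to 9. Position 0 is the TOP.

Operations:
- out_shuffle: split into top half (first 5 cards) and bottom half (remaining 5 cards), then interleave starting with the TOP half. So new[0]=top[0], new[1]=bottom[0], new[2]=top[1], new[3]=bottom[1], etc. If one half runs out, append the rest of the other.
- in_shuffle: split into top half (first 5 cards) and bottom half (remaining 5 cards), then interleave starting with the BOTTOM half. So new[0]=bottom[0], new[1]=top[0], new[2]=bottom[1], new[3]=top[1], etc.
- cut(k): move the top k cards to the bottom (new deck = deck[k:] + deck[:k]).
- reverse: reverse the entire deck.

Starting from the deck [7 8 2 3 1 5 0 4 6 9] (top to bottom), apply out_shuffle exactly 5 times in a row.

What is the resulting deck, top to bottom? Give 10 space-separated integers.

After op 1 (out_shuffle): [7 5 8 0 2 4 3 6 1 9]
After op 2 (out_shuffle): [7 4 5 3 8 6 0 1 2 9]
After op 3 (out_shuffle): [7 6 4 0 5 1 3 2 8 9]
After op 4 (out_shuffle): [7 1 6 3 4 2 0 8 5 9]
After op 5 (out_shuffle): [7 2 1 0 6 8 3 5 4 9]

Answer: 7 2 1 0 6 8 3 5 4 9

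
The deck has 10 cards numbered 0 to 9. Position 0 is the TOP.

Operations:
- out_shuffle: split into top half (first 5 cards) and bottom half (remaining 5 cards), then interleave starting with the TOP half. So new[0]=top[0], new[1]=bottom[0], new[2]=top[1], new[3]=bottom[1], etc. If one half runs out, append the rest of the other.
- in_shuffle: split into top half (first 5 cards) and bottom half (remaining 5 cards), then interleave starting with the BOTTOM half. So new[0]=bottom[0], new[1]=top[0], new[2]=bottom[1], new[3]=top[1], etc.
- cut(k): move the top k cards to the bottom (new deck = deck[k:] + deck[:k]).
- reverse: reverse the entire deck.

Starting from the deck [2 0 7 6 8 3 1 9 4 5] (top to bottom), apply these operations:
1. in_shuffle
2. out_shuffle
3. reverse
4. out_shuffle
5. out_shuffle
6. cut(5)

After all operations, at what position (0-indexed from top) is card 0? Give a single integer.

After op 1 (in_shuffle): [3 2 1 0 9 7 4 6 5 8]
After op 2 (out_shuffle): [3 7 2 4 1 6 0 5 9 8]
After op 3 (reverse): [8 9 5 0 6 1 4 2 7 3]
After op 4 (out_shuffle): [8 1 9 4 5 2 0 7 6 3]
After op 5 (out_shuffle): [8 2 1 0 9 7 4 6 5 3]
After op 6 (cut(5)): [7 4 6 5 3 8 2 1 0 9]
Card 0 is at position 8.

Answer: 8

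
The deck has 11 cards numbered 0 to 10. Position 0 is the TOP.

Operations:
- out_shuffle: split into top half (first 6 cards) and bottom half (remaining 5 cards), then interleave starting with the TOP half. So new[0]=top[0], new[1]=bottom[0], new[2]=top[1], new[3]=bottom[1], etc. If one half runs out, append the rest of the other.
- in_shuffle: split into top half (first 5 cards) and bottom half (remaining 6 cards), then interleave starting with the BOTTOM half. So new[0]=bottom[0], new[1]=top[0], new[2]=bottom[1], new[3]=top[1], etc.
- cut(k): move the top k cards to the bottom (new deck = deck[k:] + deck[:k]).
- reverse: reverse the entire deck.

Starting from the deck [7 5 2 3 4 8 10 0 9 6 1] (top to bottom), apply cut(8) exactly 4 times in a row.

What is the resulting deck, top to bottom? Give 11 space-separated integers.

After op 1 (cut(8)): [9 6 1 7 5 2 3 4 8 10 0]
After op 2 (cut(8)): [8 10 0 9 6 1 7 5 2 3 4]
After op 3 (cut(8)): [2 3 4 8 10 0 9 6 1 7 5]
After op 4 (cut(8)): [1 7 5 2 3 4 8 10 0 9 6]

Answer: 1 7 5 2 3 4 8 10 0 9 6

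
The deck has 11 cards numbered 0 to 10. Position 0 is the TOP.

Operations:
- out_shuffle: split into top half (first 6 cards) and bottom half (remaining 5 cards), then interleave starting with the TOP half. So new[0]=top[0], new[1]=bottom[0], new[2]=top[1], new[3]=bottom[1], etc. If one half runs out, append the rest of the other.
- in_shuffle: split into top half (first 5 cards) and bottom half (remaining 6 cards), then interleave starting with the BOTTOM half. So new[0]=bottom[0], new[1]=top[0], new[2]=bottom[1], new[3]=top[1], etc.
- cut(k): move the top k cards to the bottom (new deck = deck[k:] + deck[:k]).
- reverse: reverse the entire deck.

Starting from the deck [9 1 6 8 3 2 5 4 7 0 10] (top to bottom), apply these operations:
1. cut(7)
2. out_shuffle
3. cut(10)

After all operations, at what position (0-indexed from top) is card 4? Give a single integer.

After op 1 (cut(7)): [4 7 0 10 9 1 6 8 3 2 5]
After op 2 (out_shuffle): [4 6 7 8 0 3 10 2 9 5 1]
After op 3 (cut(10)): [1 4 6 7 8 0 3 10 2 9 5]
Card 4 is at position 1.

Answer: 1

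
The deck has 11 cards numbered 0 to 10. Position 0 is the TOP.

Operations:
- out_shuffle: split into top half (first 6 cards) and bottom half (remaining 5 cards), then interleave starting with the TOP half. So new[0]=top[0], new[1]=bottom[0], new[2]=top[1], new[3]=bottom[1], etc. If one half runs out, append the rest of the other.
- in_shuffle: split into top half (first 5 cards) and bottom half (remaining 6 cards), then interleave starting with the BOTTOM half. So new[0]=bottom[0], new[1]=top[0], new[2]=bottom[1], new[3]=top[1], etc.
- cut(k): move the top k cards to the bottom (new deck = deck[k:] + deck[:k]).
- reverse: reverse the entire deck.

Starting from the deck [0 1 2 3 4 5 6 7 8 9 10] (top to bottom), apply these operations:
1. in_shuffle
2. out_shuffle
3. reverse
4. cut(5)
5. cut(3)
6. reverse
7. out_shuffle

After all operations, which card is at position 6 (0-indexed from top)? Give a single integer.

Answer: 1

Derivation:
After op 1 (in_shuffle): [5 0 6 1 7 2 8 3 9 4 10]
After op 2 (out_shuffle): [5 8 0 3 6 9 1 4 7 10 2]
After op 3 (reverse): [2 10 7 4 1 9 6 3 0 8 5]
After op 4 (cut(5)): [9 6 3 0 8 5 2 10 7 4 1]
After op 5 (cut(3)): [0 8 5 2 10 7 4 1 9 6 3]
After op 6 (reverse): [3 6 9 1 4 7 10 2 5 8 0]
After op 7 (out_shuffle): [3 10 6 2 9 5 1 8 4 0 7]
Position 6: card 1.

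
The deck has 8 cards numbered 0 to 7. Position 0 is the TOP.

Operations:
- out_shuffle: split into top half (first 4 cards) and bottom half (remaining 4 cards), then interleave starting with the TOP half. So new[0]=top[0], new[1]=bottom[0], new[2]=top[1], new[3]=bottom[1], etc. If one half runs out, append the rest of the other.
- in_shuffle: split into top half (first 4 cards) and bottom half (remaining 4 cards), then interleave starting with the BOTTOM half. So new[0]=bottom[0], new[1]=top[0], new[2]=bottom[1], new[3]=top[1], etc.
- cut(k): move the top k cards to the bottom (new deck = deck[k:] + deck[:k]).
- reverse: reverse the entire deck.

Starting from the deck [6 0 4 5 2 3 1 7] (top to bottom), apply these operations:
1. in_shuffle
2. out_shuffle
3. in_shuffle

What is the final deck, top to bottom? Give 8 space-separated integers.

After op 1 (in_shuffle): [2 6 3 0 1 4 7 5]
After op 2 (out_shuffle): [2 1 6 4 3 7 0 5]
After op 3 (in_shuffle): [3 2 7 1 0 6 5 4]

Answer: 3 2 7 1 0 6 5 4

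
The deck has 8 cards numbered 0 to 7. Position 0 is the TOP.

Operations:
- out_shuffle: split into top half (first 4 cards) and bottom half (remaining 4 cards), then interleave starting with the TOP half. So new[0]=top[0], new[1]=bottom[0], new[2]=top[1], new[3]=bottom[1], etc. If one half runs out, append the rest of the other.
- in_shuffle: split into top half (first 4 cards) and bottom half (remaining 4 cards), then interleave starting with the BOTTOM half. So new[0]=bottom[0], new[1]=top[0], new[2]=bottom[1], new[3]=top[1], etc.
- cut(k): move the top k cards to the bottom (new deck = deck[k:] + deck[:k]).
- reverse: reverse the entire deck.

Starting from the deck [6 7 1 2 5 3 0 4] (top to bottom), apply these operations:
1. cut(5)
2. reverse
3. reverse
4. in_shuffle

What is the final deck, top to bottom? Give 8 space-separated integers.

After op 1 (cut(5)): [3 0 4 6 7 1 2 5]
After op 2 (reverse): [5 2 1 7 6 4 0 3]
After op 3 (reverse): [3 0 4 6 7 1 2 5]
After op 4 (in_shuffle): [7 3 1 0 2 4 5 6]

Answer: 7 3 1 0 2 4 5 6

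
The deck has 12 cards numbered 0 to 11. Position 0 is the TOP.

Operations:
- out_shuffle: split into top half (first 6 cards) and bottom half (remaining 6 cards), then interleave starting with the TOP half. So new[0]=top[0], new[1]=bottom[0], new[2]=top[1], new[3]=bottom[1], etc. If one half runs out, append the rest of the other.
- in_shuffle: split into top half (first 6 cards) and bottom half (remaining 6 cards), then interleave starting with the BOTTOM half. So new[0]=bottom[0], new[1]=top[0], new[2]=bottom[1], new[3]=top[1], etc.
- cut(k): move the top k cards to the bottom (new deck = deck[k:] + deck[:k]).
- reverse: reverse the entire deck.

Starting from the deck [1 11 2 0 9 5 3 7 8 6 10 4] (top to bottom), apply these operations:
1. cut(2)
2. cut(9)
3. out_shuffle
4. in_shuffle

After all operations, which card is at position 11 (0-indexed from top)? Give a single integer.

After op 1 (cut(2)): [2 0 9 5 3 7 8 6 10 4 1 11]
After op 2 (cut(9)): [4 1 11 2 0 9 5 3 7 8 6 10]
After op 3 (out_shuffle): [4 5 1 3 11 7 2 8 0 6 9 10]
After op 4 (in_shuffle): [2 4 8 5 0 1 6 3 9 11 10 7]
Position 11: card 7.

Answer: 7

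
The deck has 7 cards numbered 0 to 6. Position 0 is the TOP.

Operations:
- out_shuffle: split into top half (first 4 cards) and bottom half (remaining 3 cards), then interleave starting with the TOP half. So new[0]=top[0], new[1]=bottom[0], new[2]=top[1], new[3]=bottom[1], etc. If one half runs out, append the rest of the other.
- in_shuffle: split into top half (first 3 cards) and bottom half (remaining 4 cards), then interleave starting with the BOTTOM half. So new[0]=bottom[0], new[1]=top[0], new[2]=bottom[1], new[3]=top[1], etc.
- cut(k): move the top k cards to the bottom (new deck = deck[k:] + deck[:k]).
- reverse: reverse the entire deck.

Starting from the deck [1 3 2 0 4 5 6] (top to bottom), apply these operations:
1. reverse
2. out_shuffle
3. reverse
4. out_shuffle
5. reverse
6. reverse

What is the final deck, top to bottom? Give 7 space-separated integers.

Answer: 0 5 1 2 4 6 3

Derivation:
After op 1 (reverse): [6 5 4 0 2 3 1]
After op 2 (out_shuffle): [6 2 5 3 4 1 0]
After op 3 (reverse): [0 1 4 3 5 2 6]
After op 4 (out_shuffle): [0 5 1 2 4 6 3]
After op 5 (reverse): [3 6 4 2 1 5 0]
After op 6 (reverse): [0 5 1 2 4 6 3]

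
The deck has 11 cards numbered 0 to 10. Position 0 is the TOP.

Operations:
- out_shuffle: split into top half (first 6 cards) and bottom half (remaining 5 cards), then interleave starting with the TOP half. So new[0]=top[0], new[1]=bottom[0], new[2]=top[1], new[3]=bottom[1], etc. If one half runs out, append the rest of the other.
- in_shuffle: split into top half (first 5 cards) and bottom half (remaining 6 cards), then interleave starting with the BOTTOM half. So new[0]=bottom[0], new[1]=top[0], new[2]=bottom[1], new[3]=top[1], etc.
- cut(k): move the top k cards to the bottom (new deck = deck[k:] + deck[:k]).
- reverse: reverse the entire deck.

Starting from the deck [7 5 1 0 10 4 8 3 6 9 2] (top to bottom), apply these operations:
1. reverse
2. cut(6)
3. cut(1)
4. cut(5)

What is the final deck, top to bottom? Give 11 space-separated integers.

After op 1 (reverse): [2 9 6 3 8 4 10 0 1 5 7]
After op 2 (cut(6)): [10 0 1 5 7 2 9 6 3 8 4]
After op 3 (cut(1)): [0 1 5 7 2 9 6 3 8 4 10]
After op 4 (cut(5)): [9 6 3 8 4 10 0 1 5 7 2]

Answer: 9 6 3 8 4 10 0 1 5 7 2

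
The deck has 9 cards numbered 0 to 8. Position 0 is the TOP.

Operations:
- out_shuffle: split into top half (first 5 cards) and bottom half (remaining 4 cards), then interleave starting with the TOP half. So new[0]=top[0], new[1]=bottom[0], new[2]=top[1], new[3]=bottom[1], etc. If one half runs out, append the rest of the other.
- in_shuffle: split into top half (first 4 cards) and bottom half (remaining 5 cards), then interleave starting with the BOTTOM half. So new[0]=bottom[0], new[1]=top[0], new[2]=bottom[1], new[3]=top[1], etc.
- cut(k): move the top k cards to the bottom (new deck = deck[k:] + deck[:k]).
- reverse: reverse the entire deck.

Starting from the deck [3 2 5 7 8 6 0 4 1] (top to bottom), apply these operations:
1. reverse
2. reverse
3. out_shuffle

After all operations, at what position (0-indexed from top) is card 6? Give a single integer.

Answer: 1

Derivation:
After op 1 (reverse): [1 4 0 6 8 7 5 2 3]
After op 2 (reverse): [3 2 5 7 8 6 0 4 1]
After op 3 (out_shuffle): [3 6 2 0 5 4 7 1 8]
Card 6 is at position 1.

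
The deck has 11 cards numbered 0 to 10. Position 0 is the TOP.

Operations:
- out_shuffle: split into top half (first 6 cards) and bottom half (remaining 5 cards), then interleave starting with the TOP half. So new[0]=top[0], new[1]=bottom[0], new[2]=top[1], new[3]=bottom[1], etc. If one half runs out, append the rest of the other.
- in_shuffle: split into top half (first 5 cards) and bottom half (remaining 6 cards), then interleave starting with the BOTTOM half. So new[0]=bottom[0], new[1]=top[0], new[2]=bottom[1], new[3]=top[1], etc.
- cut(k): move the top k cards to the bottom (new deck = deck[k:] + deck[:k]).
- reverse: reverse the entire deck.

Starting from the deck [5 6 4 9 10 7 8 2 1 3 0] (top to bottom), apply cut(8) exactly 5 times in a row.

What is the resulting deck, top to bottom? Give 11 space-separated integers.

Answer: 2 1 3 0 5 6 4 9 10 7 8

Derivation:
After op 1 (cut(8)): [1 3 0 5 6 4 9 10 7 8 2]
After op 2 (cut(8)): [7 8 2 1 3 0 5 6 4 9 10]
After op 3 (cut(8)): [4 9 10 7 8 2 1 3 0 5 6]
After op 4 (cut(8)): [0 5 6 4 9 10 7 8 2 1 3]
After op 5 (cut(8)): [2 1 3 0 5 6 4 9 10 7 8]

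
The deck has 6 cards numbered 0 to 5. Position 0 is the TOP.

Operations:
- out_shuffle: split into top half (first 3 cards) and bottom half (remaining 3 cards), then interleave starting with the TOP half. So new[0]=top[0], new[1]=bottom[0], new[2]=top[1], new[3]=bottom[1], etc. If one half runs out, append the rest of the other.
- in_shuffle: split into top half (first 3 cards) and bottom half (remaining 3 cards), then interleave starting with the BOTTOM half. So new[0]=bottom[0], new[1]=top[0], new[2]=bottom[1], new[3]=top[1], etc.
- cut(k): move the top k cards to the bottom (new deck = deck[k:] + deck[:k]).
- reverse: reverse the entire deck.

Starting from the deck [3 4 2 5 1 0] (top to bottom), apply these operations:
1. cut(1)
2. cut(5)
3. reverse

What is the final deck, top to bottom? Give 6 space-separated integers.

After op 1 (cut(1)): [4 2 5 1 0 3]
After op 2 (cut(5)): [3 4 2 5 1 0]
After op 3 (reverse): [0 1 5 2 4 3]

Answer: 0 1 5 2 4 3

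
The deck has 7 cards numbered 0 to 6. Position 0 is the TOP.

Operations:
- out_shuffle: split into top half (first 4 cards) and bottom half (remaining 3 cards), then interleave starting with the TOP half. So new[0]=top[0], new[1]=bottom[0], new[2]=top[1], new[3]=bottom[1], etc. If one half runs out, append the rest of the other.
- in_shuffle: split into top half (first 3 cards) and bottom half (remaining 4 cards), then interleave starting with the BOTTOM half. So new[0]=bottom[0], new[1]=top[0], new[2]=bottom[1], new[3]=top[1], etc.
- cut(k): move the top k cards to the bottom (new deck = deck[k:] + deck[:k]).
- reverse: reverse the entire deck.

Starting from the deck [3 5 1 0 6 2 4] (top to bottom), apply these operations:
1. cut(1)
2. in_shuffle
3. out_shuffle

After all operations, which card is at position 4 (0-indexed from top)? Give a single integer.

After op 1 (cut(1)): [5 1 0 6 2 4 3]
After op 2 (in_shuffle): [6 5 2 1 4 0 3]
After op 3 (out_shuffle): [6 4 5 0 2 3 1]
Position 4: card 2.

Answer: 2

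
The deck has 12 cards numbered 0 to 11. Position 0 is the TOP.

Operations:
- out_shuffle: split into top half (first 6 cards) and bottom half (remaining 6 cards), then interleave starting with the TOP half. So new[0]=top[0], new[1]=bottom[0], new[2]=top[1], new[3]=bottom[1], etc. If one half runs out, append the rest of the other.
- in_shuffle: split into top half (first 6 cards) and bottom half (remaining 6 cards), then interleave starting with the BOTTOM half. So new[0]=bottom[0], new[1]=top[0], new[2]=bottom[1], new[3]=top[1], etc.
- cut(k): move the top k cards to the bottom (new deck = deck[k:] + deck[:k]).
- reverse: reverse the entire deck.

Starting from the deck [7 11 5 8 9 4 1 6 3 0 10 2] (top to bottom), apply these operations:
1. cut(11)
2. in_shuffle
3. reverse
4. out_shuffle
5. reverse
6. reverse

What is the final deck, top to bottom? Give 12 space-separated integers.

Answer: 9 11 10 6 8 7 0 1 5 2 3 4

Derivation:
After op 1 (cut(11)): [2 7 11 5 8 9 4 1 6 3 0 10]
After op 2 (in_shuffle): [4 2 1 7 6 11 3 5 0 8 10 9]
After op 3 (reverse): [9 10 8 0 5 3 11 6 7 1 2 4]
After op 4 (out_shuffle): [9 11 10 6 8 7 0 1 5 2 3 4]
After op 5 (reverse): [4 3 2 5 1 0 7 8 6 10 11 9]
After op 6 (reverse): [9 11 10 6 8 7 0 1 5 2 3 4]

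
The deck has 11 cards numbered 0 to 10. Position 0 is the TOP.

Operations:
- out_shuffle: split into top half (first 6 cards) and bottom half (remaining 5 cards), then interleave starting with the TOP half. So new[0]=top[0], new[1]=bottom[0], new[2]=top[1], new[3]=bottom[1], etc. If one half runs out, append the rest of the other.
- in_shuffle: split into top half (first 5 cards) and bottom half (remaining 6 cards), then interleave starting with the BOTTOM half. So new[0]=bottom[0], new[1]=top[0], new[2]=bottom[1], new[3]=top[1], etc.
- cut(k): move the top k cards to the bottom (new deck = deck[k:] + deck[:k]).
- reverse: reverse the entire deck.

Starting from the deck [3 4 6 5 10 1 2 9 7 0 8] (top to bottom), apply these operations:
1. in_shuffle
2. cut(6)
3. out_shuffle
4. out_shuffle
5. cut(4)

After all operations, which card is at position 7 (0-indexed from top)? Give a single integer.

After op 1 (in_shuffle): [1 3 2 4 9 6 7 5 0 10 8]
After op 2 (cut(6)): [7 5 0 10 8 1 3 2 4 9 6]
After op 3 (out_shuffle): [7 3 5 2 0 4 10 9 8 6 1]
After op 4 (out_shuffle): [7 10 3 9 5 8 2 6 0 1 4]
After op 5 (cut(4)): [5 8 2 6 0 1 4 7 10 3 9]
Position 7: card 7.

Answer: 7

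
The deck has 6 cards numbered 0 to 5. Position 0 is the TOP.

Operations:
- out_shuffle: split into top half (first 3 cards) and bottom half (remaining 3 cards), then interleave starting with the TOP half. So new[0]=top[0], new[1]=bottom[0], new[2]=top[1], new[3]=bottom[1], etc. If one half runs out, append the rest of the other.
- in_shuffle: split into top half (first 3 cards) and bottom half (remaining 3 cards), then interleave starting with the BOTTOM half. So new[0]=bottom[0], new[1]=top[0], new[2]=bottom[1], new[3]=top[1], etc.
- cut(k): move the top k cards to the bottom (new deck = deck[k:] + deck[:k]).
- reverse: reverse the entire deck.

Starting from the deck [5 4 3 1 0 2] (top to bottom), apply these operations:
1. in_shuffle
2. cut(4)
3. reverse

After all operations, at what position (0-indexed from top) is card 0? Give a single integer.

After op 1 (in_shuffle): [1 5 0 4 2 3]
After op 2 (cut(4)): [2 3 1 5 0 4]
After op 3 (reverse): [4 0 5 1 3 2]
Card 0 is at position 1.

Answer: 1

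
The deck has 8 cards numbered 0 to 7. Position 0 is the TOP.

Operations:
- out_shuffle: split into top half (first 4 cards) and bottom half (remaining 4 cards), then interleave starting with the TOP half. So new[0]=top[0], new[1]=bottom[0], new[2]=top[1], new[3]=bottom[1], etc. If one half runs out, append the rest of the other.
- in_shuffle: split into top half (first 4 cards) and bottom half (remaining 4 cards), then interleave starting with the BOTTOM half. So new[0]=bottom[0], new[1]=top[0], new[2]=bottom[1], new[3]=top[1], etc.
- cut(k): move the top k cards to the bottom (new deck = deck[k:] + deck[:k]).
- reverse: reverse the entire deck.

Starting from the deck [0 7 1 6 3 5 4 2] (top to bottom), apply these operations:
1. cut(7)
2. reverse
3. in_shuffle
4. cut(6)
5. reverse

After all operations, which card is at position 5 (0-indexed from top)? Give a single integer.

After op 1 (cut(7)): [2 0 7 1 6 3 5 4]
After op 2 (reverse): [4 5 3 6 1 7 0 2]
After op 3 (in_shuffle): [1 4 7 5 0 3 2 6]
After op 4 (cut(6)): [2 6 1 4 7 5 0 3]
After op 5 (reverse): [3 0 5 7 4 1 6 2]
Position 5: card 1.

Answer: 1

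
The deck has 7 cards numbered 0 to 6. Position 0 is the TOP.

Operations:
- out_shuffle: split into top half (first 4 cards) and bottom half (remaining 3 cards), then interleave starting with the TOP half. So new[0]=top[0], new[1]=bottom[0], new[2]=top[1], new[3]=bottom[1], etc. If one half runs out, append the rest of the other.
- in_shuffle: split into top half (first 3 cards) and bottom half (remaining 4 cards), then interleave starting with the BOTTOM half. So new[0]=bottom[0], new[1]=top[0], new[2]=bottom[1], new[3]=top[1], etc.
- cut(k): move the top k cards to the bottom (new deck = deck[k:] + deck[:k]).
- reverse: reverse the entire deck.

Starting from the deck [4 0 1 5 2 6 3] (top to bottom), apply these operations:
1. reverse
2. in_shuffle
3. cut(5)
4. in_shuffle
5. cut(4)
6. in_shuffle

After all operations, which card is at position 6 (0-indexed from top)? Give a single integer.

After op 1 (reverse): [3 6 2 5 1 0 4]
After op 2 (in_shuffle): [5 3 1 6 0 2 4]
After op 3 (cut(5)): [2 4 5 3 1 6 0]
After op 4 (in_shuffle): [3 2 1 4 6 5 0]
After op 5 (cut(4)): [6 5 0 3 2 1 4]
After op 6 (in_shuffle): [3 6 2 5 1 0 4]
Position 6: card 4.

Answer: 4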